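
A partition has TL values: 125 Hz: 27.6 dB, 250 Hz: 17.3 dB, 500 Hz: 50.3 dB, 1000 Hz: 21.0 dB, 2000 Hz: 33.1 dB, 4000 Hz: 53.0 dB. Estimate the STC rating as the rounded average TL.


Given TL values at each frequency:
  125 Hz: 27.6 dB
  250 Hz: 17.3 dB
  500 Hz: 50.3 dB
  1000 Hz: 21.0 dB
  2000 Hz: 33.1 dB
  4000 Hz: 53.0 dB
Formula: STC ~ round(average of TL values)
Sum = 27.6 + 17.3 + 50.3 + 21.0 + 33.1 + 53.0 = 202.3
Average = 202.3 / 6 = 33.72
Rounded: 34

34


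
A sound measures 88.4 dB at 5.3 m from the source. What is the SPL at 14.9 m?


Given values:
  SPL1 = 88.4 dB, r1 = 5.3 m, r2 = 14.9 m
Formula: SPL2 = SPL1 - 20 * log10(r2 / r1)
Compute ratio: r2 / r1 = 14.9 / 5.3 = 2.8113
Compute log10: log10(2.8113) = 0.448907
Compute drop: 20 * 0.448907 = 8.9781
SPL2 = 88.4 - 8.9781 = 79.42

79.42 dB


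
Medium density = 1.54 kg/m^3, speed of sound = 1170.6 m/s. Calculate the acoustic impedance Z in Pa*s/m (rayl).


Given values:
  rho = 1.54 kg/m^3
  c = 1170.6 m/s
Formula: Z = rho * c
Z = 1.54 * 1170.6
Z = 1802.72

1802.72 rayl


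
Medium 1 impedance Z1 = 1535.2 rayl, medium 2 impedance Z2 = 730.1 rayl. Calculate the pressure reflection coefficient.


Given values:
  Z1 = 1535.2 rayl, Z2 = 730.1 rayl
Formula: R = (Z2 - Z1) / (Z2 + Z1)
Numerator: Z2 - Z1 = 730.1 - 1535.2 = -805.1
Denominator: Z2 + Z1 = 730.1 + 1535.2 = 2265.3
R = -805.1 / 2265.3 = -0.3554

-0.3554


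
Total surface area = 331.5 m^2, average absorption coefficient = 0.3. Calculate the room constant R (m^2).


Given values:
  S = 331.5 m^2, alpha = 0.3
Formula: R = S * alpha / (1 - alpha)
Numerator: 331.5 * 0.3 = 99.45
Denominator: 1 - 0.3 = 0.7
R = 99.45 / 0.7 = 142.07

142.07 m^2


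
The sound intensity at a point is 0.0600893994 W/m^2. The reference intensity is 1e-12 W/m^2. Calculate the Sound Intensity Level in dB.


Given values:
  I = 0.0600893994 W/m^2
  I_ref = 1e-12 W/m^2
Formula: SIL = 10 * log10(I / I_ref)
Compute ratio: I / I_ref = 60089399400
Compute log10: log10(60089399400) = 10.778798
Multiply: SIL = 10 * 10.778798 = 107.79

107.79 dB


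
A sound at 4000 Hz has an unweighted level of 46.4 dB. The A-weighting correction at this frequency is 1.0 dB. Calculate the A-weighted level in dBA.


Given values:
  SPL = 46.4 dB
  A-weighting at 4000 Hz = 1.0 dB
Formula: L_A = SPL + A_weight
L_A = 46.4 + (1.0)
L_A = 47.4

47.4 dBA


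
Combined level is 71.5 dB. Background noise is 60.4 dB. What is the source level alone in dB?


Given values:
  L_total = 71.5 dB, L_bg = 60.4 dB
Formula: L_source = 10 * log10(10^(L_total/10) - 10^(L_bg/10))
Convert to linear:
  10^(71.5/10) = 14125375.4462
  10^(60.4/10) = 1096478.1961
Difference: 14125375.4462 - 1096478.1961 = 13028897.2501
L_source = 10 * log10(13028897.2501) = 71.15

71.15 dB


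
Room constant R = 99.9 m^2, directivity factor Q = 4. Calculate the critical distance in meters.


Given values:
  R = 99.9 m^2, Q = 4
Formula: d_c = 0.141 * sqrt(Q * R)
Compute Q * R = 4 * 99.9 = 399.6
Compute sqrt(399.6) = 19.99
d_c = 0.141 * 19.99 = 2.819

2.819 m


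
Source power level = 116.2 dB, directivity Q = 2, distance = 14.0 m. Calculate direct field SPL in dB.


Given values:
  Lw = 116.2 dB, Q = 2, r = 14.0 m
Formula: SPL = Lw + 10 * log10(Q / (4 * pi * r^2))
Compute 4 * pi * r^2 = 4 * pi * 14.0^2 = 2463.0086
Compute Q / denom = 2 / 2463.0086 = 0.00081202
Compute 10 * log10(0.00081202) = -30.9043
SPL = 116.2 + (-30.9043) = 85.3

85.3 dB


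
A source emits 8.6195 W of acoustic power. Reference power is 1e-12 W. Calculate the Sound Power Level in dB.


Given values:
  W = 8.6195 W
  W_ref = 1e-12 W
Formula: SWL = 10 * log10(W / W_ref)
Compute ratio: W / W_ref = 8619500000000
Compute log10: log10(8619500000000) = 12.935482
Multiply: SWL = 10 * 12.935482 = 129.35

129.35 dB


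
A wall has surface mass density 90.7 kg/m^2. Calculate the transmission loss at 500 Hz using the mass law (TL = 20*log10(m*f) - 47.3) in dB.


Given values:
  m = 90.7 kg/m^2, f = 500 Hz
Formula: TL = 20 * log10(m * f) - 47.3
Compute m * f = 90.7 * 500 = 45350.0
Compute log10(45350.0) = 4.656577
Compute 20 * 4.656577 = 93.1315
TL = 93.1315 - 47.3 = 45.83

45.83 dB


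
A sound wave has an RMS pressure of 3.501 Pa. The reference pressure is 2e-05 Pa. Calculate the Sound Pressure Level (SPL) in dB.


Given values:
  p = 3.501 Pa
  p_ref = 2e-05 Pa
Formula: SPL = 20 * log10(p / p_ref)
Compute ratio: p / p_ref = 3.501 / 2e-05 = 175050
Compute log10: log10(175050) = 5.243162
Multiply: SPL = 20 * 5.243162 = 104.86

104.86 dB


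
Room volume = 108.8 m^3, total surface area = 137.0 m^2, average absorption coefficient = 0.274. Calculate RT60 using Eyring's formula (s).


Given values:
  V = 108.8 m^3, S = 137.0 m^2, alpha = 0.274
Formula: RT60 = 0.161 * V / (-S * ln(1 - alpha))
Compute ln(1 - 0.274) = ln(0.726) = -0.320205
Denominator: -137.0 * -0.320205 = 43.8681
Numerator: 0.161 * 108.8 = 17.5168
RT60 = 17.5168 / 43.8681 = 0.399

0.399 s


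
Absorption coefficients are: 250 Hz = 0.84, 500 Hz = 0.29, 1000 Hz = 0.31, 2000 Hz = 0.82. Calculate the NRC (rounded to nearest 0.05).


Given values:
  a_250 = 0.84, a_500 = 0.29
  a_1000 = 0.31, a_2000 = 0.82
Formula: NRC = (a250 + a500 + a1000 + a2000) / 4
Sum = 0.84 + 0.29 + 0.31 + 0.82 = 2.26
NRC = 2.26 / 4 = 0.565
Rounded to nearest 0.05: 0.55

0.55


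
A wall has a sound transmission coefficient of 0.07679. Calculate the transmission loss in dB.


Given values:
  tau = 0.07679
Formula: TL = 10 * log10(1 / tau)
Compute 1 / tau = 1 / 0.07679 = 13.0225
Compute log10(13.0225) = 1.114694
TL = 10 * 1.114694 = 11.15

11.15 dB


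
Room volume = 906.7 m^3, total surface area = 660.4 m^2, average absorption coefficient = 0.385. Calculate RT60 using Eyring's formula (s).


Given values:
  V = 906.7 m^3, S = 660.4 m^2, alpha = 0.385
Formula: RT60 = 0.161 * V / (-S * ln(1 - alpha))
Compute ln(1 - 0.385) = ln(0.615) = -0.486133
Denominator: -660.4 * -0.486133 = 321.0422
Numerator: 0.161 * 906.7 = 145.9787
RT60 = 145.9787 / 321.0422 = 0.455

0.455 s


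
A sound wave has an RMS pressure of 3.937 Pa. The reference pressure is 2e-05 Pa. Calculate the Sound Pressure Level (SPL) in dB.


Given values:
  p = 3.937 Pa
  p_ref = 2e-05 Pa
Formula: SPL = 20 * log10(p / p_ref)
Compute ratio: p / p_ref = 3.937 / 2e-05 = 196850
Compute log10: log10(196850) = 5.294135
Multiply: SPL = 20 * 5.294135 = 105.88

105.88 dB


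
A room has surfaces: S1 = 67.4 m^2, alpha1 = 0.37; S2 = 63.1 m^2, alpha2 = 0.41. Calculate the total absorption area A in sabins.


Given surfaces:
  Surface 1: 67.4 * 0.37 = 24.938
  Surface 2: 63.1 * 0.41 = 25.871
Formula: A = sum(Si * alpha_i)
A = 24.938 + 25.871
A = 50.81

50.81 sabins


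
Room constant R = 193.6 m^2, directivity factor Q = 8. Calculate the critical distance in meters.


Given values:
  R = 193.6 m^2, Q = 8
Formula: d_c = 0.141 * sqrt(Q * R)
Compute Q * R = 8 * 193.6 = 1548.8
Compute sqrt(1548.8) = 39.3548
d_c = 0.141 * 39.3548 = 5.549

5.549 m


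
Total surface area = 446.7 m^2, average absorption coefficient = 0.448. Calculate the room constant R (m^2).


Given values:
  S = 446.7 m^2, alpha = 0.448
Formula: R = S * alpha / (1 - alpha)
Numerator: 446.7 * 0.448 = 200.1216
Denominator: 1 - 0.448 = 0.552
R = 200.1216 / 0.552 = 362.54

362.54 m^2


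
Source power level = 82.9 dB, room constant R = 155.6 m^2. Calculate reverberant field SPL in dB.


Given values:
  Lw = 82.9 dB, R = 155.6 m^2
Formula: SPL = Lw + 10 * log10(4 / R)
Compute 4 / R = 4 / 155.6 = 0.025707
Compute 10 * log10(0.025707) = -15.8995
SPL = 82.9 + (-15.8995) = 67.0

67.0 dB


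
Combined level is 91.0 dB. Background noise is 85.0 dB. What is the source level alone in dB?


Given values:
  L_total = 91.0 dB, L_bg = 85.0 dB
Formula: L_source = 10 * log10(10^(L_total/10) - 10^(L_bg/10))
Convert to linear:
  10^(91.0/10) = 1258925411.7942
  10^(85.0/10) = 316227766.0168
Difference: 1258925411.7942 - 316227766.0168 = 942697645.7774
L_source = 10 * log10(942697645.7774) = 89.74

89.74 dB


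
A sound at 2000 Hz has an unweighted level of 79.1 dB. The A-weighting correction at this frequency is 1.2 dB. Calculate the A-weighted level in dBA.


Given values:
  SPL = 79.1 dB
  A-weighting at 2000 Hz = 1.2 dB
Formula: L_A = SPL + A_weight
L_A = 79.1 + (1.2)
L_A = 80.3

80.3 dBA


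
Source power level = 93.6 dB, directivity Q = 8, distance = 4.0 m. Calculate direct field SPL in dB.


Given values:
  Lw = 93.6 dB, Q = 8, r = 4.0 m
Formula: SPL = Lw + 10 * log10(Q / (4 * pi * r^2))
Compute 4 * pi * r^2 = 4 * pi * 4.0^2 = 201.0619
Compute Q / denom = 8 / 201.0619 = 0.03978874
Compute 10 * log10(0.03978874) = -14.0024
SPL = 93.6 + (-14.0024) = 79.6

79.6 dB


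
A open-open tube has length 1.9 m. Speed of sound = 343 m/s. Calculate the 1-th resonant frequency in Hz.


Given values:
  Tube type: open-open, L = 1.9 m, c = 343 m/s, n = 1
Formula: f_n = n * c / (2 * L)
Compute 2 * L = 2 * 1.9 = 3.8
f = 1 * 343 / 3.8
f = 90.26

90.26 Hz


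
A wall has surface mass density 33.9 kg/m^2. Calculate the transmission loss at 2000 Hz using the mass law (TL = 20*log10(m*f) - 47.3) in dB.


Given values:
  m = 33.9 kg/m^2, f = 2000 Hz
Formula: TL = 20 * log10(m * f) - 47.3
Compute m * f = 33.9 * 2000 = 67800.0
Compute log10(67800.0) = 4.83123
Compute 20 * 4.83123 = 96.6246
TL = 96.6246 - 47.3 = 49.32

49.32 dB


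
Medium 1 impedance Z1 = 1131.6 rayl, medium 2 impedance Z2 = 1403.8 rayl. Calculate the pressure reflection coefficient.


Given values:
  Z1 = 1131.6 rayl, Z2 = 1403.8 rayl
Formula: R = (Z2 - Z1) / (Z2 + Z1)
Numerator: Z2 - Z1 = 1403.8 - 1131.6 = 272.2
Denominator: Z2 + Z1 = 1403.8 + 1131.6 = 2535.4
R = 272.2 / 2535.4 = 0.1074

0.1074


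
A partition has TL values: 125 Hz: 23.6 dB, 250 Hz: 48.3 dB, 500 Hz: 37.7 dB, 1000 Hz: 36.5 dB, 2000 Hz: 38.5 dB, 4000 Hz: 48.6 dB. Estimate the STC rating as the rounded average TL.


Given TL values at each frequency:
  125 Hz: 23.6 dB
  250 Hz: 48.3 dB
  500 Hz: 37.7 dB
  1000 Hz: 36.5 dB
  2000 Hz: 38.5 dB
  4000 Hz: 48.6 dB
Formula: STC ~ round(average of TL values)
Sum = 23.6 + 48.3 + 37.7 + 36.5 + 38.5 + 48.6 = 233.2
Average = 233.2 / 6 = 38.87
Rounded: 39

39


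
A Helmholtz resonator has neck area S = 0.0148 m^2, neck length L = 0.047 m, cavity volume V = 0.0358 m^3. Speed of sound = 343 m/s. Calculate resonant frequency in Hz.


Given values:
  S = 0.0148 m^2, L = 0.047 m, V = 0.0358 m^3, c = 343 m/s
Formula: f = (c / (2*pi)) * sqrt(S / (V * L))
Compute V * L = 0.0358 * 0.047 = 0.0016826
Compute S / (V * L) = 0.0148 / 0.0016826 = 8.7959
Compute sqrt(8.7959) = 2.965788
Compute c / (2*pi) = 343 / 6.283185 = 54.590148
f = 54.590148 * 2.965788 = 161.9

161.9 Hz


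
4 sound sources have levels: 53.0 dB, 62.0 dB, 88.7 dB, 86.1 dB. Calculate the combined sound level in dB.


Formula: L_total = 10 * log10( sum(10^(Li/10)) )
  Source 1: 10^(53.0/10) = 199526.2315
  Source 2: 10^(62.0/10) = 1584893.1925
  Source 3: 10^(88.7/10) = 741310241.3009
  Source 4: 10^(86.1/10) = 407380277.8041
Sum of linear values = 1150474938.529
L_total = 10 * log10(1150474938.529) = 90.61

90.61 dB


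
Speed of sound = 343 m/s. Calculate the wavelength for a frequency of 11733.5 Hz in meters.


Given values:
  c = 343 m/s, f = 11733.5 Hz
Formula: lambda = c / f
lambda = 343 / 11733.5
lambda = 0.0292

0.0292 m


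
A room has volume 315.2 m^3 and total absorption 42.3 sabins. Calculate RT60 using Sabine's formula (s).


Given values:
  V = 315.2 m^3
  A = 42.3 sabins
Formula: RT60 = 0.161 * V / A
Numerator: 0.161 * 315.2 = 50.7472
RT60 = 50.7472 / 42.3 = 1.2

1.2 s


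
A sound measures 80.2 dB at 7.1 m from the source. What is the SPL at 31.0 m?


Given values:
  SPL1 = 80.2 dB, r1 = 7.1 m, r2 = 31.0 m
Formula: SPL2 = SPL1 - 20 * log10(r2 / r1)
Compute ratio: r2 / r1 = 31.0 / 7.1 = 4.3662
Compute log10: log10(4.3662) = 0.640104
Compute drop: 20 * 0.640104 = 12.8021
SPL2 = 80.2 - 12.8021 = 67.4

67.4 dB


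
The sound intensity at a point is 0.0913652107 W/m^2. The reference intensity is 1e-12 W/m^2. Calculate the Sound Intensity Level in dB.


Given values:
  I = 0.0913652107 W/m^2
  I_ref = 1e-12 W/m^2
Formula: SIL = 10 * log10(I / I_ref)
Compute ratio: I / I_ref = 91365210700
Compute log10: log10(91365210700) = 10.960781
Multiply: SIL = 10 * 10.960781 = 109.61

109.61 dB


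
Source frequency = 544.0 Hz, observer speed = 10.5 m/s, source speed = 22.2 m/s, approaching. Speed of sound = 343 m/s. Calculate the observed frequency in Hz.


Given values:
  f_s = 544.0 Hz, v_o = 10.5 m/s, v_s = 22.2 m/s
  Direction: approaching
Formula: f_o = f_s * (c + v_o) / (c - v_s)
Numerator: c + v_o = 343 + 10.5 = 353.5
Denominator: c - v_s = 343 - 22.2 = 320.8
f_o = 544.0 * 353.5 / 320.8 = 599.45

599.45 Hz


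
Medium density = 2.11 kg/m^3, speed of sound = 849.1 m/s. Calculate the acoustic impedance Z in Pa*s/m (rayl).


Given values:
  rho = 2.11 kg/m^3
  c = 849.1 m/s
Formula: Z = rho * c
Z = 2.11 * 849.1
Z = 1791.6

1791.6 rayl


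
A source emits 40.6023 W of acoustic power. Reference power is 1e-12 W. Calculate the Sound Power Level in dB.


Given values:
  W = 40.6023 W
  W_ref = 1e-12 W
Formula: SWL = 10 * log10(W / W_ref)
Compute ratio: W / W_ref = 40602300000000
Compute log10: log10(40602300000000) = 13.608551
Multiply: SWL = 10 * 13.608551 = 136.09

136.09 dB


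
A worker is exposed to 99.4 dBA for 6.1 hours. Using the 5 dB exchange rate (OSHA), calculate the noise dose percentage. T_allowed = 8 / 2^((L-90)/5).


Given values:
  L = 99.4 dBA, T = 6.1 hours
Formula: T_allowed = 8 / 2^((L - 90) / 5)
Compute exponent: (99.4 - 90) / 5 = 1.88
Compute 2^(1.88) = 3.680751
T_allowed = 8 / 3.680751 = 2.173469 hours
Dose = (T / T_allowed) * 100
Dose = (6.1 / 2.173469) * 100 = 280.66

280.66 %


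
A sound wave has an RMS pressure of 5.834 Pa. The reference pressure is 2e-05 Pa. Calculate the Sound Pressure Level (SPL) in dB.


Given values:
  p = 5.834 Pa
  p_ref = 2e-05 Pa
Formula: SPL = 20 * log10(p / p_ref)
Compute ratio: p / p_ref = 5.834 / 2e-05 = 291700
Compute log10: log10(291700) = 5.464936
Multiply: SPL = 20 * 5.464936 = 109.3

109.3 dB


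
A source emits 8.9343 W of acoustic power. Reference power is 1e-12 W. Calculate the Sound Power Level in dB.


Given values:
  W = 8.9343 W
  W_ref = 1e-12 W
Formula: SWL = 10 * log10(W / W_ref)
Compute ratio: W / W_ref = 8934300000000
Compute log10: log10(8934300000000) = 12.951061
Multiply: SWL = 10 * 12.951061 = 129.51

129.51 dB


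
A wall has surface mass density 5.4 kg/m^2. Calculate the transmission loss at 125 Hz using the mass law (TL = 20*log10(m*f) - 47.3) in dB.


Given values:
  m = 5.4 kg/m^2, f = 125 Hz
Formula: TL = 20 * log10(m * f) - 47.3
Compute m * f = 5.4 * 125 = 675.0
Compute log10(675.0) = 2.829304
Compute 20 * 2.829304 = 56.5861
TL = 56.5861 - 47.3 = 9.29

9.29 dB


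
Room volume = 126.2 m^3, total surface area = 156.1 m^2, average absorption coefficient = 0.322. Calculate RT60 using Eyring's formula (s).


Given values:
  V = 126.2 m^3, S = 156.1 m^2, alpha = 0.322
Formula: RT60 = 0.161 * V / (-S * ln(1 - alpha))
Compute ln(1 - 0.322) = ln(0.678) = -0.388608
Denominator: -156.1 * -0.388608 = 60.6617
Numerator: 0.161 * 126.2 = 20.3182
RT60 = 20.3182 / 60.6617 = 0.335

0.335 s


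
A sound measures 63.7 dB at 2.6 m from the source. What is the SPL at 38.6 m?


Given values:
  SPL1 = 63.7 dB, r1 = 2.6 m, r2 = 38.6 m
Formula: SPL2 = SPL1 - 20 * log10(r2 / r1)
Compute ratio: r2 / r1 = 38.6 / 2.6 = 14.8462
Compute log10: log10(14.8462) = 1.171615
Compute drop: 20 * 1.171615 = 23.4323
SPL2 = 63.7 - 23.4323 = 40.27

40.27 dB


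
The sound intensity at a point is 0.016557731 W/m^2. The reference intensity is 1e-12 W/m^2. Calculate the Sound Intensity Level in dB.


Given values:
  I = 0.016557731 W/m^2
  I_ref = 1e-12 W/m^2
Formula: SIL = 10 * log10(I / I_ref)
Compute ratio: I / I_ref = 16557731000
Compute log10: log10(16557731000) = 10.219001
Multiply: SIL = 10 * 10.219001 = 102.19

102.19 dB


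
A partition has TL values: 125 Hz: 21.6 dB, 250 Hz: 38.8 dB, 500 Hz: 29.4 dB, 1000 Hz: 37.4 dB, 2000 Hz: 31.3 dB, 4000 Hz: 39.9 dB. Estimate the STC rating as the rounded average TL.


Given TL values at each frequency:
  125 Hz: 21.6 dB
  250 Hz: 38.8 dB
  500 Hz: 29.4 dB
  1000 Hz: 37.4 dB
  2000 Hz: 31.3 dB
  4000 Hz: 39.9 dB
Formula: STC ~ round(average of TL values)
Sum = 21.6 + 38.8 + 29.4 + 37.4 + 31.3 + 39.9 = 198.4
Average = 198.4 / 6 = 33.07
Rounded: 33

33


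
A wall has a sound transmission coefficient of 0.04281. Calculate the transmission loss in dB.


Given values:
  tau = 0.04281
Formula: TL = 10 * log10(1 / tau)
Compute 1 / tau = 1 / 0.04281 = 23.359
Compute log10(23.359) = 1.368454
TL = 10 * 1.368454 = 13.68

13.68 dB


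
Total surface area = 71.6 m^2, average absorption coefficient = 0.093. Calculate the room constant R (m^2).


Given values:
  S = 71.6 m^2, alpha = 0.093
Formula: R = S * alpha / (1 - alpha)
Numerator: 71.6 * 0.093 = 6.6588
Denominator: 1 - 0.093 = 0.907
R = 6.6588 / 0.907 = 7.34

7.34 m^2


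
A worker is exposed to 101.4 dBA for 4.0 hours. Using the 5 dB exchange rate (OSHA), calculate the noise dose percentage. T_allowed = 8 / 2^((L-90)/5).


Given values:
  L = 101.4 dBA, T = 4.0 hours
Formula: T_allowed = 8 / 2^((L - 90) / 5)
Compute exponent: (101.4 - 90) / 5 = 2.28
Compute 2^(2.28) = 4.85678
T_allowed = 8 / 4.85678 = 1.647182 hours
Dose = (T / T_allowed) * 100
Dose = (4.0 / 1.647182) * 100 = 242.84

242.84 %


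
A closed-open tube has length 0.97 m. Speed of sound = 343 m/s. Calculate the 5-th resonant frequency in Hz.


Given values:
  Tube type: closed-open, L = 0.97 m, c = 343 m/s, n = 5
Formula: f_n = (2n - 1) * c / (4 * L)
Compute 2n - 1 = 2*5 - 1 = 9
Compute 4 * L = 4 * 0.97 = 3.88
f = 9 * 343 / 3.88
f = 795.62

795.62 Hz


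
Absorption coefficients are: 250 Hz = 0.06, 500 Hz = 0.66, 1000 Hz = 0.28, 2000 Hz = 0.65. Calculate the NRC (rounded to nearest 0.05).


Given values:
  a_250 = 0.06, a_500 = 0.66
  a_1000 = 0.28, a_2000 = 0.65
Formula: NRC = (a250 + a500 + a1000 + a2000) / 4
Sum = 0.06 + 0.66 + 0.28 + 0.65 = 1.65
NRC = 1.65 / 4 = 0.4125
Rounded to nearest 0.05: 0.4

0.4


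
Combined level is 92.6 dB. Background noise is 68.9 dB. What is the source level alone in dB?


Given values:
  L_total = 92.6 dB, L_bg = 68.9 dB
Formula: L_source = 10 * log10(10^(L_total/10) - 10^(L_bg/10))
Convert to linear:
  10^(92.6/10) = 1819700858.61
  10^(68.9/10) = 7762471.1663
Difference: 1819700858.61 - 7762471.1663 = 1811938387.4437
L_source = 10 * log10(1811938387.4437) = 92.58

92.58 dB


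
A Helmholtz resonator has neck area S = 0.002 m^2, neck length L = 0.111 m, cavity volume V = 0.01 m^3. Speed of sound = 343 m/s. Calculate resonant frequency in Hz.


Given values:
  S = 0.002 m^2, L = 0.111 m, V = 0.01 m^3, c = 343 m/s
Formula: f = (c / (2*pi)) * sqrt(S / (V * L))
Compute V * L = 0.01 * 0.111 = 0.00111
Compute S / (V * L) = 0.002 / 0.00111 = 1.8018
Compute sqrt(1.8018) = 1.342311
Compute c / (2*pi) = 343 / 6.283185 = 54.590148
f = 54.590148 * 1.342311 = 73.28

73.28 Hz


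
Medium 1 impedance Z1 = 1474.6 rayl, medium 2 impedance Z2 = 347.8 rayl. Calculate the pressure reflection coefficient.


Given values:
  Z1 = 1474.6 rayl, Z2 = 347.8 rayl
Formula: R = (Z2 - Z1) / (Z2 + Z1)
Numerator: Z2 - Z1 = 347.8 - 1474.6 = -1126.8
Denominator: Z2 + Z1 = 347.8 + 1474.6 = 1822.4
R = -1126.8 / 1822.4 = -0.6183

-0.6183


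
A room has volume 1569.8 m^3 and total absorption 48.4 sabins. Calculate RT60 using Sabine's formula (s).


Given values:
  V = 1569.8 m^3
  A = 48.4 sabins
Formula: RT60 = 0.161 * V / A
Numerator: 0.161 * 1569.8 = 252.7378
RT60 = 252.7378 / 48.4 = 5.222

5.222 s


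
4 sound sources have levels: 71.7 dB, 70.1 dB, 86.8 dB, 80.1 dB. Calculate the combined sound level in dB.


Formula: L_total = 10 * log10( sum(10^(Li/10)) )
  Source 1: 10^(71.7/10) = 14791083.8817
  Source 2: 10^(70.1/10) = 10232929.9228
  Source 3: 10^(86.8/10) = 478630092.3226
  Source 4: 10^(80.1/10) = 102329299.2281
Sum of linear values = 605983405.3552
L_total = 10 * log10(605983405.3552) = 87.82

87.82 dB


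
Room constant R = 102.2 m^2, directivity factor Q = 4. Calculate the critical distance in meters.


Given values:
  R = 102.2 m^2, Q = 4
Formula: d_c = 0.141 * sqrt(Q * R)
Compute Q * R = 4 * 102.2 = 408.8
Compute sqrt(408.8) = 20.2188
d_c = 0.141 * 20.2188 = 2.851

2.851 m


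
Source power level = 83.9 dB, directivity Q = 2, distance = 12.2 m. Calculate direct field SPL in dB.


Given values:
  Lw = 83.9 dB, Q = 2, r = 12.2 m
Formula: SPL = Lw + 10 * log10(Q / (4 * pi * r^2))
Compute 4 * pi * r^2 = 4 * pi * 12.2^2 = 1870.3786
Compute Q / denom = 2 / 1870.3786 = 0.0010693
Compute 10 * log10(0.0010693) = -29.709
SPL = 83.9 + (-29.709) = 54.19

54.19 dB


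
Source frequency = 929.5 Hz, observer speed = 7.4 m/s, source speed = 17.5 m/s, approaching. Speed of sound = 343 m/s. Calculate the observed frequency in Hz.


Given values:
  f_s = 929.5 Hz, v_o = 7.4 m/s, v_s = 17.5 m/s
  Direction: approaching
Formula: f_o = f_s * (c + v_o) / (c - v_s)
Numerator: c + v_o = 343 + 7.4 = 350.4
Denominator: c - v_s = 343 - 17.5 = 325.5
f_o = 929.5 * 350.4 / 325.5 = 1000.6

1000.6 Hz


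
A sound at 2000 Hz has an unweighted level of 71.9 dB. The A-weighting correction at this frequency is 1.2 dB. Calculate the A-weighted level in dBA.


Given values:
  SPL = 71.9 dB
  A-weighting at 2000 Hz = 1.2 dB
Formula: L_A = SPL + A_weight
L_A = 71.9 + (1.2)
L_A = 73.1

73.1 dBA


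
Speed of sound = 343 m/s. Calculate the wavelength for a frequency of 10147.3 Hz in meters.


Given values:
  c = 343 m/s, f = 10147.3 Hz
Formula: lambda = c / f
lambda = 343 / 10147.3
lambda = 0.0338

0.0338 m


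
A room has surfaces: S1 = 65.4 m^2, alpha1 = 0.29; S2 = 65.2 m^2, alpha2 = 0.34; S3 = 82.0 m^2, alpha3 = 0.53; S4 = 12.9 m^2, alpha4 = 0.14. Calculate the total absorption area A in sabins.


Given surfaces:
  Surface 1: 65.4 * 0.29 = 18.966
  Surface 2: 65.2 * 0.34 = 22.168
  Surface 3: 82.0 * 0.53 = 43.46
  Surface 4: 12.9 * 0.14 = 1.806
Formula: A = sum(Si * alpha_i)
A = 18.966 + 22.168 + 43.46 + 1.806
A = 86.4

86.4 sabins


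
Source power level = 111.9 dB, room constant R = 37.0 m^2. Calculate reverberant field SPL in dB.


Given values:
  Lw = 111.9 dB, R = 37.0 m^2
Formula: SPL = Lw + 10 * log10(4 / R)
Compute 4 / R = 4 / 37.0 = 0.108108
Compute 10 * log10(0.108108) = -9.6614
SPL = 111.9 + (-9.6614) = 102.24

102.24 dB


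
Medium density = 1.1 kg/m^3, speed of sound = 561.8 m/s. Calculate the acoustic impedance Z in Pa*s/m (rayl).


Given values:
  rho = 1.1 kg/m^3
  c = 561.8 m/s
Formula: Z = rho * c
Z = 1.1 * 561.8
Z = 617.98

617.98 rayl


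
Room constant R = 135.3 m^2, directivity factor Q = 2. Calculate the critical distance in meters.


Given values:
  R = 135.3 m^2, Q = 2
Formula: d_c = 0.141 * sqrt(Q * R)
Compute Q * R = 2 * 135.3 = 270.6
Compute sqrt(270.6) = 16.4499
d_c = 0.141 * 16.4499 = 2.319

2.319 m


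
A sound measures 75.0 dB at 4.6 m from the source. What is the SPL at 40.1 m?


Given values:
  SPL1 = 75.0 dB, r1 = 4.6 m, r2 = 40.1 m
Formula: SPL2 = SPL1 - 20 * log10(r2 / r1)
Compute ratio: r2 / r1 = 40.1 / 4.6 = 8.7174
Compute log10: log10(8.7174) = 0.940387
Compute drop: 20 * 0.940387 = 18.8077
SPL2 = 75.0 - 18.8077 = 56.19

56.19 dB


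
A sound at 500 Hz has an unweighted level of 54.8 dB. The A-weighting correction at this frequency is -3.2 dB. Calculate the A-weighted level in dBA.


Given values:
  SPL = 54.8 dB
  A-weighting at 500 Hz = -3.2 dB
Formula: L_A = SPL + A_weight
L_A = 54.8 + (-3.2)
L_A = 51.6

51.6 dBA


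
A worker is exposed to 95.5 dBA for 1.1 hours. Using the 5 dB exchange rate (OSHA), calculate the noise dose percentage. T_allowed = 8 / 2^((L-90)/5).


Given values:
  L = 95.5 dBA, T = 1.1 hours
Formula: T_allowed = 8 / 2^((L - 90) / 5)
Compute exponent: (95.5 - 90) / 5 = 1.1
Compute 2^(1.1) = 2.143547
T_allowed = 8 / 2.143547 = 3.732132 hours
Dose = (T / T_allowed) * 100
Dose = (1.1 / 3.732132) * 100 = 29.47

29.47 %


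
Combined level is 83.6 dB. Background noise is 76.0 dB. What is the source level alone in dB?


Given values:
  L_total = 83.6 dB, L_bg = 76.0 dB
Formula: L_source = 10 * log10(10^(L_total/10) - 10^(L_bg/10))
Convert to linear:
  10^(83.6/10) = 229086765.2768
  10^(76.0/10) = 39810717.0553
Difference: 229086765.2768 - 39810717.0553 = 189276048.2215
L_source = 10 * log10(189276048.2215) = 82.77

82.77 dB


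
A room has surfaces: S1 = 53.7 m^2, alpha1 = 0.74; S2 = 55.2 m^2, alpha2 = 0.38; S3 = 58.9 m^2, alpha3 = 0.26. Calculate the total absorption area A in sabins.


Given surfaces:
  Surface 1: 53.7 * 0.74 = 39.738
  Surface 2: 55.2 * 0.38 = 20.976
  Surface 3: 58.9 * 0.26 = 15.314
Formula: A = sum(Si * alpha_i)
A = 39.738 + 20.976 + 15.314
A = 76.03

76.03 sabins


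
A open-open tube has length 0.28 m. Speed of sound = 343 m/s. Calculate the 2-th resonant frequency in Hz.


Given values:
  Tube type: open-open, L = 0.28 m, c = 343 m/s, n = 2
Formula: f_n = n * c / (2 * L)
Compute 2 * L = 2 * 0.28 = 0.56
f = 2 * 343 / 0.56
f = 1225.0

1225.0 Hz


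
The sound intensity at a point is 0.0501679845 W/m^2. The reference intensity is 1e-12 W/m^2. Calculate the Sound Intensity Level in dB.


Given values:
  I = 0.0501679845 W/m^2
  I_ref = 1e-12 W/m^2
Formula: SIL = 10 * log10(I / I_ref)
Compute ratio: I / I_ref = 50167984500
Compute log10: log10(50167984500) = 10.700427
Multiply: SIL = 10 * 10.700427 = 107.0

107.0 dB


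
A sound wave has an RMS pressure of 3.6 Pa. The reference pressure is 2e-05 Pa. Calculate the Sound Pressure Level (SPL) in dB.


Given values:
  p = 3.6 Pa
  p_ref = 2e-05 Pa
Formula: SPL = 20 * log10(p / p_ref)
Compute ratio: p / p_ref = 3.6 / 2e-05 = 180000
Compute log10: log10(180000) = 5.255273
Multiply: SPL = 20 * 5.255273 = 105.11

105.11 dB


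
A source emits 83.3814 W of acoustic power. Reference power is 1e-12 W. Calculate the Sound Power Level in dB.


Given values:
  W = 83.3814 W
  W_ref = 1e-12 W
Formula: SWL = 10 * log10(W / W_ref)
Compute ratio: W / W_ref = 83381400000000
Compute log10: log10(83381400000000) = 13.921069
Multiply: SWL = 10 * 13.921069 = 139.21

139.21 dB


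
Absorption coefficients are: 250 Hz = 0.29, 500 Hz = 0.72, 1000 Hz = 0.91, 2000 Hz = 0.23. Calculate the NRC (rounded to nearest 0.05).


Given values:
  a_250 = 0.29, a_500 = 0.72
  a_1000 = 0.91, a_2000 = 0.23
Formula: NRC = (a250 + a500 + a1000 + a2000) / 4
Sum = 0.29 + 0.72 + 0.91 + 0.23 = 2.15
NRC = 2.15 / 4 = 0.5375
Rounded to nearest 0.05: 0.55

0.55


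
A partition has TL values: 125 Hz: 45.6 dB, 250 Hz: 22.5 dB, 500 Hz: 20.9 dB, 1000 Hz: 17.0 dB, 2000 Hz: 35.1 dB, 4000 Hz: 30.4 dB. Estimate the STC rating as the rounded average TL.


Given TL values at each frequency:
  125 Hz: 45.6 dB
  250 Hz: 22.5 dB
  500 Hz: 20.9 dB
  1000 Hz: 17.0 dB
  2000 Hz: 35.1 dB
  4000 Hz: 30.4 dB
Formula: STC ~ round(average of TL values)
Sum = 45.6 + 22.5 + 20.9 + 17.0 + 35.1 + 30.4 = 171.5
Average = 171.5 / 6 = 28.58
Rounded: 29

29


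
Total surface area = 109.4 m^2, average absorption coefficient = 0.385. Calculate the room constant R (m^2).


Given values:
  S = 109.4 m^2, alpha = 0.385
Formula: R = S * alpha / (1 - alpha)
Numerator: 109.4 * 0.385 = 42.119
Denominator: 1 - 0.385 = 0.615
R = 42.119 / 0.615 = 68.49

68.49 m^2


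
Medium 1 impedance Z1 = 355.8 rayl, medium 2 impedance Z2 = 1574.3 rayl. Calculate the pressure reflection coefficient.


Given values:
  Z1 = 355.8 rayl, Z2 = 1574.3 rayl
Formula: R = (Z2 - Z1) / (Z2 + Z1)
Numerator: Z2 - Z1 = 1574.3 - 355.8 = 1218.5
Denominator: Z2 + Z1 = 1574.3 + 355.8 = 1930.1
R = 1218.5 / 1930.1 = 0.6313

0.6313


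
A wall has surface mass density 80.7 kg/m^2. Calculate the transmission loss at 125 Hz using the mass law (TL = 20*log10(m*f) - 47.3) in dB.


Given values:
  m = 80.7 kg/m^2, f = 125 Hz
Formula: TL = 20 * log10(m * f) - 47.3
Compute m * f = 80.7 * 125 = 10087.5
Compute log10(10087.5) = 4.003784
Compute 20 * 4.003784 = 80.0757
TL = 80.0757 - 47.3 = 32.78

32.78 dB


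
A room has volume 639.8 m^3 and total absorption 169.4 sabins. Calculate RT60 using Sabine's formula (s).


Given values:
  V = 639.8 m^3
  A = 169.4 sabins
Formula: RT60 = 0.161 * V / A
Numerator: 0.161 * 639.8 = 103.0078
RT60 = 103.0078 / 169.4 = 0.608

0.608 s


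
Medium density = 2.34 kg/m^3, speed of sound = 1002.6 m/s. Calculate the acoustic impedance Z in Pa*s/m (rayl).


Given values:
  rho = 2.34 kg/m^3
  c = 1002.6 m/s
Formula: Z = rho * c
Z = 2.34 * 1002.6
Z = 2346.08

2346.08 rayl


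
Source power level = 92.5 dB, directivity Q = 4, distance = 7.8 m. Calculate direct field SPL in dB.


Given values:
  Lw = 92.5 dB, Q = 4, r = 7.8 m
Formula: SPL = Lw + 10 * log10(Q / (4 * pi * r^2))
Compute 4 * pi * r^2 = 4 * pi * 7.8^2 = 764.538
Compute Q / denom = 4 / 764.538 = 0.00523192
Compute 10 * log10(0.00523192) = -22.8134
SPL = 92.5 + (-22.8134) = 69.69

69.69 dB


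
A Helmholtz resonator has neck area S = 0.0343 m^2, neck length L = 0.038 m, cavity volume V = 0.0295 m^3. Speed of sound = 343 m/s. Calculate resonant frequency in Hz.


Given values:
  S = 0.0343 m^2, L = 0.038 m, V = 0.0295 m^3, c = 343 m/s
Formula: f = (c / (2*pi)) * sqrt(S / (V * L))
Compute V * L = 0.0295 * 0.038 = 0.001121
Compute S / (V * L) = 0.0343 / 0.001121 = 30.5977
Compute sqrt(30.5977) = 5.531519
Compute c / (2*pi) = 343 / 6.283185 = 54.590148
f = 54.590148 * 5.531519 = 301.97

301.97 Hz


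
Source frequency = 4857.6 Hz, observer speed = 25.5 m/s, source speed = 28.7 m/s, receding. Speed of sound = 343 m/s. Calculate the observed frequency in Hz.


Given values:
  f_s = 4857.6 Hz, v_o = 25.5 m/s, v_s = 28.7 m/s
  Direction: receding
Formula: f_o = f_s * (c - v_o) / (c + v_s)
Numerator: c - v_o = 343 - 25.5 = 317.5
Denominator: c + v_s = 343 + 28.7 = 371.7
f_o = 4857.6 * 317.5 / 371.7 = 4149.28

4149.28 Hz


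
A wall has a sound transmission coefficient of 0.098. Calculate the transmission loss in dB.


Given values:
  tau = 0.098
Formula: TL = 10 * log10(1 / tau)
Compute 1 / tau = 1 / 0.098 = 10.2041
Compute log10(10.2041) = 1.008775
TL = 10 * 1.008775 = 10.09

10.09 dB


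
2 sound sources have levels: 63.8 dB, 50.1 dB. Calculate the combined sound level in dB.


Formula: L_total = 10 * log10( sum(10^(Li/10)) )
  Source 1: 10^(63.8/10) = 2398832.919
  Source 2: 10^(50.1/10) = 102329.2992
Sum of linear values = 2501162.2182
L_total = 10 * log10(2501162.2182) = 63.98

63.98 dB


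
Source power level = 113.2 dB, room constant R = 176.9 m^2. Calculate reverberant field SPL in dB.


Given values:
  Lw = 113.2 dB, R = 176.9 m^2
Formula: SPL = Lw + 10 * log10(4 / R)
Compute 4 / R = 4 / 176.9 = 0.022612
Compute 10 * log10(0.022612) = -16.4566
SPL = 113.2 + (-16.4566) = 96.74

96.74 dB


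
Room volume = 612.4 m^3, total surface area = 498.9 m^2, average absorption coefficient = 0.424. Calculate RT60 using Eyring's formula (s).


Given values:
  V = 612.4 m^3, S = 498.9 m^2, alpha = 0.424
Formula: RT60 = 0.161 * V / (-S * ln(1 - alpha))
Compute ln(1 - 0.424) = ln(0.576) = -0.551648
Denominator: -498.9 * -0.551648 = 275.2172
Numerator: 0.161 * 612.4 = 98.5964
RT60 = 98.5964 / 275.2172 = 0.358

0.358 s


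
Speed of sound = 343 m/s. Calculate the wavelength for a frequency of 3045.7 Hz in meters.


Given values:
  c = 343 m/s, f = 3045.7 Hz
Formula: lambda = c / f
lambda = 343 / 3045.7
lambda = 0.1126

0.1126 m


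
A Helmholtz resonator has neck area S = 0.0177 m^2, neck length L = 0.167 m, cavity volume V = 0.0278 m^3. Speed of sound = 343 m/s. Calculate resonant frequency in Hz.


Given values:
  S = 0.0177 m^2, L = 0.167 m, V = 0.0278 m^3, c = 343 m/s
Formula: f = (c / (2*pi)) * sqrt(S / (V * L))
Compute V * L = 0.0278 * 0.167 = 0.0046426
Compute S / (V * L) = 0.0177 / 0.0046426 = 3.8125
Compute sqrt(3.8125) = 1.952562
Compute c / (2*pi) = 343 / 6.283185 = 54.590148
f = 54.590148 * 1.952562 = 106.59

106.59 Hz


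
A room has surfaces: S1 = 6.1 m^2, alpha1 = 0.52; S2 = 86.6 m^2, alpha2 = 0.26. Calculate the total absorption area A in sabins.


Given surfaces:
  Surface 1: 6.1 * 0.52 = 3.172
  Surface 2: 86.6 * 0.26 = 22.516
Formula: A = sum(Si * alpha_i)
A = 3.172 + 22.516
A = 25.69

25.69 sabins


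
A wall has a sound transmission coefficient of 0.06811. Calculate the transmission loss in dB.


Given values:
  tau = 0.06811
Formula: TL = 10 * log10(1 / tau)
Compute 1 / tau = 1 / 0.06811 = 14.6821
Compute log10(14.6821) = 1.166788
TL = 10 * 1.166788 = 11.67

11.67 dB


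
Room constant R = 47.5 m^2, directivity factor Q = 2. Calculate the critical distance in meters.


Given values:
  R = 47.5 m^2, Q = 2
Formula: d_c = 0.141 * sqrt(Q * R)
Compute Q * R = 2 * 47.5 = 95.0
Compute sqrt(95.0) = 9.7468
d_c = 0.141 * 9.7468 = 1.374

1.374 m


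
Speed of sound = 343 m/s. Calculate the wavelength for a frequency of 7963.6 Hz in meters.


Given values:
  c = 343 m/s, f = 7963.6 Hz
Formula: lambda = c / f
lambda = 343 / 7963.6
lambda = 0.0431

0.0431 m


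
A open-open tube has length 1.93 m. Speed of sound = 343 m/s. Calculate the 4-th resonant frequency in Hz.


Given values:
  Tube type: open-open, L = 1.93 m, c = 343 m/s, n = 4
Formula: f_n = n * c / (2 * L)
Compute 2 * L = 2 * 1.93 = 3.86
f = 4 * 343 / 3.86
f = 355.44

355.44 Hz


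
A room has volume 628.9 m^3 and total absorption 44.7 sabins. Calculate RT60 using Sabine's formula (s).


Given values:
  V = 628.9 m^3
  A = 44.7 sabins
Formula: RT60 = 0.161 * V / A
Numerator: 0.161 * 628.9 = 101.2529
RT60 = 101.2529 / 44.7 = 2.265

2.265 s


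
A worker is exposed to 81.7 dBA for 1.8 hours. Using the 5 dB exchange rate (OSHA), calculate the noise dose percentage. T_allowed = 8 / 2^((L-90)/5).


Given values:
  L = 81.7 dBA, T = 1.8 hours
Formula: T_allowed = 8 / 2^((L - 90) / 5)
Compute exponent: (81.7 - 90) / 5 = -1.66
Compute 2^(-1.66) = 0.316439
T_allowed = 8 / 0.316439 = 25.281334 hours
Dose = (T / T_allowed) * 100
Dose = (1.8 / 25.281334) * 100 = 7.12

7.12 %


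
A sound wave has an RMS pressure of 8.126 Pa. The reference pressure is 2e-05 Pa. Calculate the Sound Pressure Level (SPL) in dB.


Given values:
  p = 8.126 Pa
  p_ref = 2e-05 Pa
Formula: SPL = 20 * log10(p / p_ref)
Compute ratio: p / p_ref = 8.126 / 2e-05 = 406300
Compute log10: log10(406300) = 5.608847
Multiply: SPL = 20 * 5.608847 = 112.18

112.18 dB


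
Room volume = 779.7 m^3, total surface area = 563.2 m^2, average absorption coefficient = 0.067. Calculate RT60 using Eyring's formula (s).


Given values:
  V = 779.7 m^3, S = 563.2 m^2, alpha = 0.067
Formula: RT60 = 0.161 * V / (-S * ln(1 - alpha))
Compute ln(1 - 0.067) = ln(0.933) = -0.06935
Denominator: -563.2 * -0.06935 = 39.0579
Numerator: 0.161 * 779.7 = 125.5317
RT60 = 125.5317 / 39.0579 = 3.214

3.214 s


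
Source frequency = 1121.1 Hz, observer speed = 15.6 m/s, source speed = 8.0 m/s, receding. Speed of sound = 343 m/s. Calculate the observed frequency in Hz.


Given values:
  f_s = 1121.1 Hz, v_o = 15.6 m/s, v_s = 8.0 m/s
  Direction: receding
Formula: f_o = f_s * (c - v_o) / (c + v_s)
Numerator: c - v_o = 343 - 15.6 = 327.4
Denominator: c + v_s = 343 + 8.0 = 351.0
f_o = 1121.1 * 327.4 / 351.0 = 1045.72

1045.72 Hz


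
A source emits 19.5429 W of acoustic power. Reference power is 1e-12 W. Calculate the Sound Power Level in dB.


Given values:
  W = 19.5429 W
  W_ref = 1e-12 W
Formula: SWL = 10 * log10(W / W_ref)
Compute ratio: W / W_ref = 19542900000000
Compute log10: log10(19542900000000) = 13.290989
Multiply: SWL = 10 * 13.290989 = 132.91

132.91 dB


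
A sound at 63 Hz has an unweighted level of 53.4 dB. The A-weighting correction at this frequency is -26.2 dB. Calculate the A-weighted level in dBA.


Given values:
  SPL = 53.4 dB
  A-weighting at 63 Hz = -26.2 dB
Formula: L_A = SPL + A_weight
L_A = 53.4 + (-26.2)
L_A = 27.2

27.2 dBA


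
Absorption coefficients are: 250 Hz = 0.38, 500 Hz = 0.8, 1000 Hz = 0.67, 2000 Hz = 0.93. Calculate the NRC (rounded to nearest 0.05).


Given values:
  a_250 = 0.38, a_500 = 0.8
  a_1000 = 0.67, a_2000 = 0.93
Formula: NRC = (a250 + a500 + a1000 + a2000) / 4
Sum = 0.38 + 0.8 + 0.67 + 0.93 = 2.78
NRC = 2.78 / 4 = 0.695
Rounded to nearest 0.05: 0.7

0.7


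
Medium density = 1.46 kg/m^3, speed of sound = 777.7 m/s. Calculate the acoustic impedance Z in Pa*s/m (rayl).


Given values:
  rho = 1.46 kg/m^3
  c = 777.7 m/s
Formula: Z = rho * c
Z = 1.46 * 777.7
Z = 1135.44

1135.44 rayl


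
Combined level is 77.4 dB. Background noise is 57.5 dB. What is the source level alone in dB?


Given values:
  L_total = 77.4 dB, L_bg = 57.5 dB
Formula: L_source = 10 * log10(10^(L_total/10) - 10^(L_bg/10))
Convert to linear:
  10^(77.4/10) = 54954087.3858
  10^(57.5/10) = 562341.3252
Difference: 54954087.3858 - 562341.3252 = 54391746.0606
L_source = 10 * log10(54391746.0606) = 77.36

77.36 dB


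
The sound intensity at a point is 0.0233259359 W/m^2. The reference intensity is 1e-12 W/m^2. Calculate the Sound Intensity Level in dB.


Given values:
  I = 0.0233259359 W/m^2
  I_ref = 1e-12 W/m^2
Formula: SIL = 10 * log10(I / I_ref)
Compute ratio: I / I_ref = 23325935900
Compute log10: log10(23325935900) = 10.367839
Multiply: SIL = 10 * 10.367839 = 103.68

103.68 dB


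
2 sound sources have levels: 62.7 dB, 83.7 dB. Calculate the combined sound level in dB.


Formula: L_total = 10 * log10( sum(10^(Li/10)) )
  Source 1: 10^(62.7/10) = 1862087.1367
  Source 2: 10^(83.7/10) = 234422881.532
Sum of linear values = 236284968.6687
L_total = 10 * log10(236284968.6687) = 83.73

83.73 dB


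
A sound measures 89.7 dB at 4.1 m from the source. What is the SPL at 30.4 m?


Given values:
  SPL1 = 89.7 dB, r1 = 4.1 m, r2 = 30.4 m
Formula: SPL2 = SPL1 - 20 * log10(r2 / r1)
Compute ratio: r2 / r1 = 30.4 / 4.1 = 7.4146
Compute log10: log10(7.4146) = 0.870088
Compute drop: 20 * 0.870088 = 17.4018
SPL2 = 89.7 - 17.4018 = 72.3

72.3 dB


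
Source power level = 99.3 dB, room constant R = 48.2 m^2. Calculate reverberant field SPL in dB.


Given values:
  Lw = 99.3 dB, R = 48.2 m^2
Formula: SPL = Lw + 10 * log10(4 / R)
Compute 4 / R = 4 / 48.2 = 0.082988
Compute 10 * log10(0.082988) = -10.8098
SPL = 99.3 + (-10.8098) = 88.49

88.49 dB


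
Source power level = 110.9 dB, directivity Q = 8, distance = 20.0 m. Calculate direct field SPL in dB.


Given values:
  Lw = 110.9 dB, Q = 8, r = 20.0 m
Formula: SPL = Lw + 10 * log10(Q / (4 * pi * r^2))
Compute 4 * pi * r^2 = 4 * pi * 20.0^2 = 5026.5482
Compute Q / denom = 8 / 5026.5482 = 0.00159155
Compute 10 * log10(0.00159155) = -27.9818
SPL = 110.9 + (-27.9818) = 82.92

82.92 dB


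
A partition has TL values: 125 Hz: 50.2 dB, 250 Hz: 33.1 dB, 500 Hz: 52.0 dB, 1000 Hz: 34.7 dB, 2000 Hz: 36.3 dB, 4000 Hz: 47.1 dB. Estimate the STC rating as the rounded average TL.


Given TL values at each frequency:
  125 Hz: 50.2 dB
  250 Hz: 33.1 dB
  500 Hz: 52.0 dB
  1000 Hz: 34.7 dB
  2000 Hz: 36.3 dB
  4000 Hz: 47.1 dB
Formula: STC ~ round(average of TL values)
Sum = 50.2 + 33.1 + 52.0 + 34.7 + 36.3 + 47.1 = 253.4
Average = 253.4 / 6 = 42.23
Rounded: 42

42


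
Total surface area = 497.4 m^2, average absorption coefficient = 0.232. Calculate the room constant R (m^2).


Given values:
  S = 497.4 m^2, alpha = 0.232
Formula: R = S * alpha / (1 - alpha)
Numerator: 497.4 * 0.232 = 115.3968
Denominator: 1 - 0.232 = 0.768
R = 115.3968 / 0.768 = 150.26

150.26 m^2


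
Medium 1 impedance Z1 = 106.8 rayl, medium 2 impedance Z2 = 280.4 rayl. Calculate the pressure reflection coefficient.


Given values:
  Z1 = 106.8 rayl, Z2 = 280.4 rayl
Formula: R = (Z2 - Z1) / (Z2 + Z1)
Numerator: Z2 - Z1 = 280.4 - 106.8 = 173.6
Denominator: Z2 + Z1 = 280.4 + 106.8 = 387.2
R = 173.6 / 387.2 = 0.4483

0.4483
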